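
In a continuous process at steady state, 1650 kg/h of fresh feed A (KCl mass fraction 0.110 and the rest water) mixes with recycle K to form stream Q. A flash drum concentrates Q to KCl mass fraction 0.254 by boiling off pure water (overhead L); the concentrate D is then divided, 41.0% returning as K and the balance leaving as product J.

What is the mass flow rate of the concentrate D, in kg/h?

1211 kg/h

Overall KCl balance (none leaves overhead): KCl in fresh feed = KCl in product, i.e. 1650×0.110 = (1−0.410)·D·0.254.
D = 181.5/(0.254×0.590) = 1211.1 kg/h.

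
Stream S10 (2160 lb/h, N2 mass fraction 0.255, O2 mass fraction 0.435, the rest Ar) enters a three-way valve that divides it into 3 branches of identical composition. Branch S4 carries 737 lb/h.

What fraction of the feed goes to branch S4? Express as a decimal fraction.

0.341

Fraction to S4 = 737/2160 = 0.3412.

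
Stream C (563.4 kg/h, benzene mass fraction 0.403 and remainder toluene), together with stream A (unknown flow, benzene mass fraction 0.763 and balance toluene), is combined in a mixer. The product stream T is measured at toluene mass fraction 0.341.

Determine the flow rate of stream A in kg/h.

1387 kg/h

Let A be the unknown flow. Total out = 563.4 + A.
toluene balance: 336.35 + 0.237·A = 0.341·(563.4 + A)
(0.237 − 0.341)·A = 0.341×563.4 − 336.35 = -144.23
A = -144.23 / -0.104 = 1386.8 kg/h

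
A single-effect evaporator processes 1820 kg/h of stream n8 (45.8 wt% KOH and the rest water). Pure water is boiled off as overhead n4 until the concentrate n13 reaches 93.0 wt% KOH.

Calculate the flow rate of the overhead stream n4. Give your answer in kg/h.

923.7 kg/h

KOH is conserved: 1820×0.458 = 833.56 kg/h all reports to the concentrate.
Concentrate = 833.56/(target fraction) = 896.3 kg/h.
Overhead = 1820 − 896.3 = 923.7 kg/h.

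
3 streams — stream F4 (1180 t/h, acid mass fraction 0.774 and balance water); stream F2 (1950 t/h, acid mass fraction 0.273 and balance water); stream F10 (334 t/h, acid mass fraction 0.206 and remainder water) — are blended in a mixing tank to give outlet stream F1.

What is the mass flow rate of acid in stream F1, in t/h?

acid out = acid in = 1180×0.774 + 1950×0.273 + 334×0.206 = 1514.5 t/h.

1514 t/h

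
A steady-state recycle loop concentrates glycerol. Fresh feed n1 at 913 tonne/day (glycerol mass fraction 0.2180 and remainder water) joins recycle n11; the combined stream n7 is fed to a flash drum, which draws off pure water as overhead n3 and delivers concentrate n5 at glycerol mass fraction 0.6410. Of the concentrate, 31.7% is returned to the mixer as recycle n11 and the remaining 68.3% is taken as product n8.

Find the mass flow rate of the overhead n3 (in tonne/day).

Overall glycerol balance (none leaves overhead): glycerol in fresh feed = glycerol in product, i.e. 913×0.218 = (1−0.317)·n5·0.641.
n5 = 199.03/(0.641×0.683) = 454.62 tonne/day.
Recycle n11 = 0.317×454.62 = 144.11 tonne/day.
Combined feed n7 = 913 + 144.11 = 1057.1 tonne/day.
Overhead n3 = n7 − n5 = 1057.1 − 454.62 = 602.49 tonne/day.

602.5 tonne/day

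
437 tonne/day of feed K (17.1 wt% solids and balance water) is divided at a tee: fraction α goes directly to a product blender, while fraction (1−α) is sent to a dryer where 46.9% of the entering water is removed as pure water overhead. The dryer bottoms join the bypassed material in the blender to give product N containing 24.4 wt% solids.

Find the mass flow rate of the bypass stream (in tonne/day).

All 437×0.171 = 74.727 tonne/day of solids reaches N, so N = 74.727/0.244 = 306.26 tonne/day and vapour = 130.74 tonne/day.
The evaporator receives (1−α)·437 of feed at 0.829 water and removes 0.469 of that water:
0.469×0.829×(1−α)×437 = 130.74
(1−α) = 130.74/169.91 = 0.7695;  α = 0.2305.
Bypass flow = 0.2305×437 = 100.73 tonne/day.

100.7 tonne/day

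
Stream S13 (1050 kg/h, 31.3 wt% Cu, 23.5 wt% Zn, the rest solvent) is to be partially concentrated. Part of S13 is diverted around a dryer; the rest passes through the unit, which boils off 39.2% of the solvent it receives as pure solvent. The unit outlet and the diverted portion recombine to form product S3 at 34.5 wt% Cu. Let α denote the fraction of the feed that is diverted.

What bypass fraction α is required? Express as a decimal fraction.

0.477

All 1050×0.313 = 328.65 kg/h of Cu reaches S3, so S3 = 328.65/0.345 = 952.61 kg/h and vapour = 97.391 kg/h.
The evaporator receives (1−α)·1050 of feed at 0.452 solvent and removes 0.392 of that solvent:
0.392×0.452×(1−α)×1050 = 97.391
(1−α) = 97.391/186.04 = 0.5235;  α = 0.4765.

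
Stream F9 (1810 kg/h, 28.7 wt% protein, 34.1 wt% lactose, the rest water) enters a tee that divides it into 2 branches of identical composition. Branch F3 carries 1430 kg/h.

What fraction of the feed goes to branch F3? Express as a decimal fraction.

0.790

Fraction to F3 = 1430/1810 = 0.7901.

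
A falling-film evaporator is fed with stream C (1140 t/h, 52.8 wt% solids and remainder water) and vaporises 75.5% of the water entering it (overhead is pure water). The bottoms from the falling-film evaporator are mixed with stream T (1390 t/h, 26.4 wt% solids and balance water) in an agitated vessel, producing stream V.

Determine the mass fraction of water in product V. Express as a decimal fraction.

0.5438

Vapour removed = 0.755×0.472×1140 = 406.25 t/h; concentrate = 733.75 t/h.
water reaching the mixer = 131.83 (from concentrate) + 1390×0.736 = 1154.9 t/h.
Product flow = 733.75 + 1390 = 2123.7 t/h; water fraction = 0.5438.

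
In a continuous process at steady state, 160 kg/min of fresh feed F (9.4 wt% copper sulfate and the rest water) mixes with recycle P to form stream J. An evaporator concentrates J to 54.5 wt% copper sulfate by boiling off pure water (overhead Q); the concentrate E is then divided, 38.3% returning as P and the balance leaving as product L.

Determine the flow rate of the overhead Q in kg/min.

132.4 kg/min

Overall copper sulfate balance (none leaves overhead): copper sulfate in fresh feed = copper sulfate in product, i.e. 160×0.094 = (1−0.383)·E·0.545.
E = 15.04/(0.545×0.617) = 44.727 kg/min.
Recycle P = 0.383×44.727 = 17.13 kg/min.
Combined feed J = 160 + 17.13 = 177.13 kg/min.
Overhead Q = J − E = 177.13 − 44.727 = 132.4 kg/min.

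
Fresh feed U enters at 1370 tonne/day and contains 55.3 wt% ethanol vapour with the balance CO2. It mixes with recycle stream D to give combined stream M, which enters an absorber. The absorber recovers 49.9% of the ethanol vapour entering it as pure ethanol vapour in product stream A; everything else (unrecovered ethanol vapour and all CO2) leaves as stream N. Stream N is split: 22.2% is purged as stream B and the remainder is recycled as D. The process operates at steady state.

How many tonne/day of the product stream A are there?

619.5 tonne/day

ethanol vapour in M: m_A = 1370×0.553 + (1−0.222)·(1−0.499)·m_A, so m_A = 757.61/0.6102 = 1241.5 tonne/day.
Product A = 0.499×1241.5 = 619.52 tonne/day.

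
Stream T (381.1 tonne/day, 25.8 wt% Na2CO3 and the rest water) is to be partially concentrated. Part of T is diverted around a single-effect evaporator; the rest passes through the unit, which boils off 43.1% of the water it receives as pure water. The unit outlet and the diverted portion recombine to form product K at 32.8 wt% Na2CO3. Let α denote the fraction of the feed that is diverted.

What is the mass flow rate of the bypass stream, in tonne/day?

126.8 tonne/day

All 381.1×0.258 = 98.324 tonne/day of Na2CO3 reaches K, so K = 98.324/0.328 = 299.77 tonne/day and vapour = 81.332 tonne/day.
The evaporator receives (1−α)·381.1 of feed at 0.742 water and removes 0.431 of that water:
0.431×0.742×(1−α)×381.1 = 81.332
(1−α) = 81.332/121.88 = 0.6673;  α = 0.3327.
Bypass flow = 0.3327×381.1 = 126.78 tonne/day.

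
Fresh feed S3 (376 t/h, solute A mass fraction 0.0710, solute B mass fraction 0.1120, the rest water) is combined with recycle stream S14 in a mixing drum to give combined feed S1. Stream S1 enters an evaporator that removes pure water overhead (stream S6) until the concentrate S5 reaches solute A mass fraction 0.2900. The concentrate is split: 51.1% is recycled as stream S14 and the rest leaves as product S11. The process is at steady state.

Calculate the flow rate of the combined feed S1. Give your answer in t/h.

472.2 t/h

Overall solute A balance (none leaves overhead): solute A in fresh feed = solute A in product, i.e. 376×0.071 = (1−0.511)·S5·0.290.
S5 = 26.696/(0.290×0.489) = 188.25 t/h.
Recycle S14 = 0.511×188.25 = 96.197 t/h.
Combined feed S1 = 376 + 96.197 = 472.2 t/h.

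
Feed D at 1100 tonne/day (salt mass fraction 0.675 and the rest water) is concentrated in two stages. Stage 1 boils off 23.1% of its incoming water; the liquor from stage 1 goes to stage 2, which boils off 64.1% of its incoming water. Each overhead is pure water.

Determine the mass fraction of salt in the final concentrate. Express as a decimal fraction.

water in feed = 1100×0.325 = 357.5 tonne/day.
After stage 1: water left = (1−0.231)×357.5 = 274.92; stream total = 1017.4 tonne/day.
After stage 2: water left = (1−0.641)×274.92 = 98.695; final concentrate = 841.2 tonne/day.
salt fraction = 742.5/841.2 = 0.883.

0.883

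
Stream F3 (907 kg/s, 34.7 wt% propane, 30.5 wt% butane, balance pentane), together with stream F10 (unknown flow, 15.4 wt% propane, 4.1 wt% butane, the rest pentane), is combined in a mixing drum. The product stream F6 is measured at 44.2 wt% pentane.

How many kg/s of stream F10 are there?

234.9 kg/s

Let F10 be the unknown flow. Total out = 907 + F10.
pentane balance: 315.64 + 0.805·F10 = 0.442·(907 + F10)
(0.805 − 0.442)·F10 = 0.442×907 − 315.64 = 85.258
F10 = 85.258 / 0.363 = 234.87 kg/s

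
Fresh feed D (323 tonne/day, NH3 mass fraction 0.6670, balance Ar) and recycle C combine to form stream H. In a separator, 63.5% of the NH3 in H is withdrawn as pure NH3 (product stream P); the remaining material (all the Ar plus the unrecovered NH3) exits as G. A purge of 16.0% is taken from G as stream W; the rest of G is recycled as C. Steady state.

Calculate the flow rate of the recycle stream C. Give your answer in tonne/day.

Ar enters only via D and leaves only via the purge: 323×0.333 = 0.160×(Ar in G), and the separator passes all Ar, so Ar in H = Ar in G = 672.24 tonne/day.
NH3 in H: m_A = 323×0.667 + (1−0.160)·(1−0.635)·m_A, so m_A = 215.44/0.6934 = 310.7 tonne/day.
G = (1−0.635)×310.7 + 672.24 = 785.65 tonne/day.
Recycle C = (1−0.160)×785.65 = 659.95 tonne/day.

659.9 tonne/day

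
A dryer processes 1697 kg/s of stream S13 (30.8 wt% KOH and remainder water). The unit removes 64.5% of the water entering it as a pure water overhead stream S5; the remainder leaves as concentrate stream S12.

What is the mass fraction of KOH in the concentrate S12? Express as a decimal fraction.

KOH is not removed: 1697×0.308 = 522.68 kg/s of KOH enters S12.
water entering = 1697×0.692 = 1174.3 kg/s; overhead removed = 0.645×1174.3 = 757.44 kg/s.
Concentrate = 1697 − 757.44 = 939.56 kg/s.
Mass fraction = 522.68/939.56 = 0.5563.

0.5563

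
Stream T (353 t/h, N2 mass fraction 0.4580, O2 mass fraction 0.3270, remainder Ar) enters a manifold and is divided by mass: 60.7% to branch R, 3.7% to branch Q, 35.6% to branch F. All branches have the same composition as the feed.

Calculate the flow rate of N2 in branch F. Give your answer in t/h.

Branch F total = 0.356×353 = 125.67 t/h.
N2 in F = 0.458×125.67 = 57.556 t/h.

57.56 t/h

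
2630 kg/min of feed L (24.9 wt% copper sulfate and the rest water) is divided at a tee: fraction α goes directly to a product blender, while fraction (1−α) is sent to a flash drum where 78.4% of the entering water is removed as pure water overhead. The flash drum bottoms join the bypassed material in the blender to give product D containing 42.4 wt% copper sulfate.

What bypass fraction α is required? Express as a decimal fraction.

0.299

All 2630×0.249 = 654.87 kg/min of copper sulfate reaches D, so D = 654.87/0.424 = 1544.5 kg/min and vapour = 1085.5 kg/min.
The evaporator receives (1−α)·2630 of feed at 0.751 water and removes 0.784 of that water:
0.784×0.751×(1−α)×2630 = 1085.5
(1−α) = 1085.5/1548.5 = 0.7010;  α = 0.2990.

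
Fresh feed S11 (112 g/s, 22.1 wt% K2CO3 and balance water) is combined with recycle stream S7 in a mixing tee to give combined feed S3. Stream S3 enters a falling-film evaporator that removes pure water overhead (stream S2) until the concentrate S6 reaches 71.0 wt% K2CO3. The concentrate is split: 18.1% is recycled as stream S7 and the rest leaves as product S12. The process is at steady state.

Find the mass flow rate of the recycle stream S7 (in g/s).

Overall K2CO3 balance (none leaves overhead): K2CO3 in fresh feed = K2CO3 in product, i.e. 112×0.221 = (1−0.181)·S6·0.710.
S6 = 24.752/(0.710×0.819) = 42.567 g/s.
Recycle S7 = 0.181×42.567 = 7.7045 g/s.

7.705 g/s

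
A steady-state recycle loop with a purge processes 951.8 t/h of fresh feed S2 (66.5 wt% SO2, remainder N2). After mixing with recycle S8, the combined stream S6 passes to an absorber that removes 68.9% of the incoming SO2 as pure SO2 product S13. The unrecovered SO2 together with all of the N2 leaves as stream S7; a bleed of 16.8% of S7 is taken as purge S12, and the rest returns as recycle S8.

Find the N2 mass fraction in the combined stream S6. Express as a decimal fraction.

N2 enters only via S2 and leaves only via the purge: 951.8×0.335 = 0.168×(N2 in S7), and the absorber passes all N2, so N2 in S6 = N2 in S7 = 1897.9 t/h.
SO2 in S6: m_A = 951.8×0.665 + (1−0.168)·(1−0.689)·m_A, so m_A = 632.95/0.7412 = 853.89 t/h.
S6 = 853.89 + 1897.9 = 2751.8 t/h.
N2 fraction in S6 = 1897.9/2751.8 = 0.6897.

0.6897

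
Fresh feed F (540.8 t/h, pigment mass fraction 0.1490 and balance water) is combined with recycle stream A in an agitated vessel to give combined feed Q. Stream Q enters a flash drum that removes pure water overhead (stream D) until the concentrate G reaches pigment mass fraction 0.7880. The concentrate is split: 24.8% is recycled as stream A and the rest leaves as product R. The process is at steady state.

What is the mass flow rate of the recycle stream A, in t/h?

33.72 t/h

Overall pigment balance (none leaves overhead): pigment in fresh feed = pigment in product, i.e. 540.8×0.149 = (1−0.248)·G·0.788.
G = 80.579/(0.788×0.752) = 135.98 t/h.
Recycle A = 0.248×135.98 = 33.723 t/h.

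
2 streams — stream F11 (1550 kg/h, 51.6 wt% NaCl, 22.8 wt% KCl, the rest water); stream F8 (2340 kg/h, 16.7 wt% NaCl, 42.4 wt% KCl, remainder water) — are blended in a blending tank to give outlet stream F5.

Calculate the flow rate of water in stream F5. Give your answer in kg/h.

1354 kg/h

water out = water in = 1550×0.256 + 2340×0.409 = 1353.9 kg/h.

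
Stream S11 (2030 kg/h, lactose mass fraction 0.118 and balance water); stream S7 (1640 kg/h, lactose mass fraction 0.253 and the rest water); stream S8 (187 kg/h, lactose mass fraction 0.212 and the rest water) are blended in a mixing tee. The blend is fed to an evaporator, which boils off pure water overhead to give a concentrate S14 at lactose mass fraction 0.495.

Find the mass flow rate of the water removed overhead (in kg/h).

2455 kg/h

lactose entering = 2030×0.118 + 1640×0.253 + 187×0.212 = 694.1 kg/h.
All lactose reports to S14, so S14 = 694.1/0.495 = 1402.2 kg/h.
Total feed = 3857 kg/h; overhead = 3857 − 1402.2 = 2454.8 kg/h.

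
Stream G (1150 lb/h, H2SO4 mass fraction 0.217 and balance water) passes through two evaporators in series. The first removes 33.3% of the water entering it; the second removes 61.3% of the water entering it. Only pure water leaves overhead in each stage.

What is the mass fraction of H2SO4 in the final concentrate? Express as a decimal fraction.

0.518

water in feed = 1150×0.783 = 900.45 lb/h.
After stage 1: water left = (1−0.333)×900.45 = 600.6; stream total = 850.15 lb/h.
After stage 2: water left = (1−0.613)×600.6 = 232.43; final concentrate = 481.98 lb/h.
H2SO4 fraction = 249.55/481.98 = 0.518.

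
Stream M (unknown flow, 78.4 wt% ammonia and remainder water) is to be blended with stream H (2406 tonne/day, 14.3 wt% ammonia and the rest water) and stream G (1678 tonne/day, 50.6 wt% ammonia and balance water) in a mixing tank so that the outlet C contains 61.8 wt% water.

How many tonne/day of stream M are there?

Let M be the unknown flow. Total out = 4084 + M.
water balance: 2890.9 + 0.216·M = 0.618·(4084 + M)
(0.216 − 0.618)·M = 0.618×4084 − 2890.9 = -366.96
M = -366.96 / -0.402 = 912.84 tonne/day

912.8 tonne/day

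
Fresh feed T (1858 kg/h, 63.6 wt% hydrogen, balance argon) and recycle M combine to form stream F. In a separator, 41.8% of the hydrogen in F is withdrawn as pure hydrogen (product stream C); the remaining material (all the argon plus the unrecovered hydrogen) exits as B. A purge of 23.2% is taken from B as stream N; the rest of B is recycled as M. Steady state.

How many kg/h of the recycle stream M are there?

argon enters only via T and leaves only via the purge: 1858×0.364 = 0.232×(argon in B), and the separator passes all argon, so argon in F = argon in B = 2915.1 kg/h.
hydrogen in F: m_A = 1858×0.636 + (1−0.232)·(1−0.418)·m_A, so m_A = 1181.7/0.5530 = 2136.8 kg/h.
B = (1−0.418)×2136.8 + 2915.1 = 4158.7 kg/h.
Recycle M = (1−0.232)×4158.7 = 3193.9 kg/h.

3194 kg/h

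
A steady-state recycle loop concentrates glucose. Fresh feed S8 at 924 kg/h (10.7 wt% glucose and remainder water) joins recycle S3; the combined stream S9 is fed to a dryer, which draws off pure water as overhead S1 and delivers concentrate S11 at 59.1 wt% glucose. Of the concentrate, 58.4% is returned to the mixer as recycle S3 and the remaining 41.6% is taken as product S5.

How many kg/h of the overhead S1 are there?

756.7 kg/h

Overall glucose balance (none leaves overhead): glucose in fresh feed = glucose in product, i.e. 924×0.107 = (1−0.584)·S11·0.591.
S11 = 98.868/(0.591×0.416) = 402.14 kg/h.
Recycle S3 = 0.584×402.14 = 234.85 kg/h.
Combined feed S9 = 924 + 234.85 = 1158.8 kg/h.
Overhead S1 = S9 − S11 = 1158.8 − 402.14 = 756.71 kg/h.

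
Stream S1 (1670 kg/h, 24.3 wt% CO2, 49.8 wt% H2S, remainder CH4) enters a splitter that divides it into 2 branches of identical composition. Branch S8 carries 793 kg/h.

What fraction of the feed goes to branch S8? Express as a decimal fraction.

Fraction to S8 = 793/1670 = 0.4749.

0.475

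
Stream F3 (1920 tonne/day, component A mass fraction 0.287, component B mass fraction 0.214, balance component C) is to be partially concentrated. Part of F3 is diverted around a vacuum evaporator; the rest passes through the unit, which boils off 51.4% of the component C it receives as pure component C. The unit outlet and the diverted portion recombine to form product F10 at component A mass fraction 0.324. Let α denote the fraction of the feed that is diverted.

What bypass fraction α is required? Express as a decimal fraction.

0.555

All 1920×0.287 = 551.04 tonne/day of component A reaches F10, so F10 = 551.04/0.324 = 1700.7 tonne/day and vapour = 219.26 tonne/day.
The evaporator receives (1−α)·1920 of feed at 0.499 component C and removes 0.514 of that component C:
0.514×0.499×(1−α)×1920 = 219.26
(1−α) = 219.26/492.45 = 0.4452;  α = 0.5548.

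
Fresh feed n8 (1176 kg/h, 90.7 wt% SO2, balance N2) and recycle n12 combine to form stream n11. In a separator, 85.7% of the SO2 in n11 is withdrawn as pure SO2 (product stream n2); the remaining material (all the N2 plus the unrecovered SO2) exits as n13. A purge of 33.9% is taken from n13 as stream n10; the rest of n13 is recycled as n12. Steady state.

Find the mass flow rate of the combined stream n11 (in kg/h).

1501 kg/h

N2 enters only via n8 and leaves only via the purge: 1176×0.093 = 0.339×(N2 in n13), and the separator passes all N2, so N2 in n11 = N2 in n13 = 322.62 kg/h.
SO2 in n11: m_A = 1176×0.907 + (1−0.339)·(1−0.857)·m_A, so m_A = 1066.6/0.9055 = 1178 kg/h.
n11 = 1178 + 322.62 = 1500.6 kg/h.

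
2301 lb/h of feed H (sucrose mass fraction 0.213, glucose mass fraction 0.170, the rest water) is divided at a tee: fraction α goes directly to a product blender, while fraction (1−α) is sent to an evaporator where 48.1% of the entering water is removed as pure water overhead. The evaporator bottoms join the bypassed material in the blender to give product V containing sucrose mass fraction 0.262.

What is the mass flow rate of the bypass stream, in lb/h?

851 lb/h

All 2301×0.213 = 490.11 lb/h of sucrose reaches V, so V = 490.11/0.262 = 1870.7 lb/h and vapour = 430.34 lb/h.
The evaporator receives (1−α)·2301 of feed at 0.617 water and removes 0.481 of that water:
0.481×0.617×(1−α)×2301 = 430.34
(1−α) = 430.34/682.88 = 0.6302;  α = 0.3698.
Bypass flow = 0.3698×2301 = 850.96 lb/h.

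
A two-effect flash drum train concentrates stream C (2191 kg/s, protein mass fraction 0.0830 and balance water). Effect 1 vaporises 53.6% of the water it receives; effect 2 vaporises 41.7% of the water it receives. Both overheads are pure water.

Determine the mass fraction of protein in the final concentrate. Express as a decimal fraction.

water in feed = 2191×0.917 = 2009.1 kg/s.
After stage 1: water left = (1−0.536)×2009.1 = 932.24; stream total = 1114.1 kg/s.
After stage 2: water left = (1−0.417)×932.24 = 543.5; final concentrate = 725.35 kg/s.
protein fraction = 181.85/725.35 = 0.2507.

0.2507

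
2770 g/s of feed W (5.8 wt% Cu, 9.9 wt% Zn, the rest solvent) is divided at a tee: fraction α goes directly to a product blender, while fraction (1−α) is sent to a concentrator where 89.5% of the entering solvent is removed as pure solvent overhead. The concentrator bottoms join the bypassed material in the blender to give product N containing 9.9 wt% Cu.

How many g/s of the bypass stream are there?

All 2770×0.058 = 160.66 g/s of Cu reaches N, so N = 160.66/0.099 = 1622.8 g/s and vapour = 1147.2 g/s.
The evaporator receives (1−α)·2770 of feed at 0.843 solvent and removes 0.895 of that solvent:
0.895×0.843×(1−α)×2770 = 1147.2
(1−α) = 1147.2/2089.9 = 0.5489;  α = 0.4511.
Bypass flow = 0.4511×2770 = 1249.5 g/s.

1250 g/s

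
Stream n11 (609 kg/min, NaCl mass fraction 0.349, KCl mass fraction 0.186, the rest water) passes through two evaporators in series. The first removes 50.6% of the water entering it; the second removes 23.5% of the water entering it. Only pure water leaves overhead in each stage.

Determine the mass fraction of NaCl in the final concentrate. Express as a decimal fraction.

0.491

water in feed = 609×0.465 = 283.19 kg/min.
After stage 1: water left = (1−0.506)×283.19 = 139.89; stream total = 465.71 kg/min.
After stage 2: water left = (1−0.235)×139.89 = 107.02; final concentrate = 432.83 kg/min.
NaCl fraction = 212.54/432.83 = 0.491.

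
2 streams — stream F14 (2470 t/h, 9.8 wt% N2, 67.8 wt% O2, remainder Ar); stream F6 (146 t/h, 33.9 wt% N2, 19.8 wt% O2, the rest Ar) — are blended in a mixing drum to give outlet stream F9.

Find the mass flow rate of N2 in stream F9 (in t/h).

291.6 t/h

N2 out = N2 in = 2470×0.098 + 146×0.339 = 291.55 t/h.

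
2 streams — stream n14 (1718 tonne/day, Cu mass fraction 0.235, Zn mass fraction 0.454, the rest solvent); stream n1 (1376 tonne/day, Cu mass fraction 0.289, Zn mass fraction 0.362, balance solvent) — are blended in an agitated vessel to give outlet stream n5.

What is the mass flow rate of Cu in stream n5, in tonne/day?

801.4 tonne/day

Cu out = Cu in = 1718×0.235 + 1376×0.289 = 801.39 tonne/day.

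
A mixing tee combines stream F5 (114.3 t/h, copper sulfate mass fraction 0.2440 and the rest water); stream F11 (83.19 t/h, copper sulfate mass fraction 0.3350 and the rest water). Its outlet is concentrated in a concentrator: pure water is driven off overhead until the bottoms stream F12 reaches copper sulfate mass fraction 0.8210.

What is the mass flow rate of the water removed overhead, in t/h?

copper sulfate entering = 114.3×0.244 + 83.19×0.335 = 55.758 t/h.
All copper sulfate reports to F12, so F12 = 55.758/0.821 = 67.915 t/h.
Total feed = 197.49 t/h; overhead = 197.49 − 67.915 = 129.58 t/h.

129.6 t/h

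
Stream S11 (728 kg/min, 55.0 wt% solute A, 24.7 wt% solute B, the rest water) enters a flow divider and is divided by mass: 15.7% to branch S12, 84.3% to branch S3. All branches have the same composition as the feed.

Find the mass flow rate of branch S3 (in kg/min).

613.7 kg/min

Branch S3 flow = 0.843×728 = 613.7 kg/min.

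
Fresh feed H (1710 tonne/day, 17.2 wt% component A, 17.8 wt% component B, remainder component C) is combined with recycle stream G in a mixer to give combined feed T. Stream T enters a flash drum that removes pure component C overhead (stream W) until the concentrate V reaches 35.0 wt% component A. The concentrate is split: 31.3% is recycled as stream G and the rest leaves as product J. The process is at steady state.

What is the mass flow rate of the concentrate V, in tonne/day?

Overall component A balance (none leaves overhead): component A in fresh feed = component A in product, i.e. 1710×0.172 = (1−0.313)·V·0.350.
V = 294.12/(0.350×0.687) = 1223.2 tonne/day.

1223 tonne/day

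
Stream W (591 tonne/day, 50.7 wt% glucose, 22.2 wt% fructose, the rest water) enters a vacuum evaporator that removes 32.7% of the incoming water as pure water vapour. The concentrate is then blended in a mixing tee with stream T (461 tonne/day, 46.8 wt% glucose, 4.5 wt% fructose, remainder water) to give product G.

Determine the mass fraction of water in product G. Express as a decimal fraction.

Vapour removed = 0.327×0.271×591 = 52.373 tonne/day; concentrate = 538.63 tonne/day.
water reaching the mixer = 107.79 (from concentrate) + 461×0.487 = 332.3 tonne/day.
Product flow = 538.63 + 461 = 999.63 tonne/day; water fraction = 0.3324.

0.3324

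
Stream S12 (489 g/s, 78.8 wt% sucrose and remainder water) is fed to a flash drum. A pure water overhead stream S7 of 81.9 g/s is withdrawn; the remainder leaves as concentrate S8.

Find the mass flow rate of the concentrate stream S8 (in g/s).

407.1 g/s

Concentrate = 489 − 81.9 = 407.1 g/s.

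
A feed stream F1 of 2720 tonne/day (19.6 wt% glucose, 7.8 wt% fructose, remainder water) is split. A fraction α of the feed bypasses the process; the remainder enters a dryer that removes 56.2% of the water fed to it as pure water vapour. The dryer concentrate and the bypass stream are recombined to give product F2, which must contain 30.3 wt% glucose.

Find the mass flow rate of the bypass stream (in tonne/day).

All 2720×0.196 = 533.12 tonne/day of glucose reaches F2, so F2 = 533.12/0.303 = 1759.5 tonne/day and vapour = 960.53 tonne/day.
The evaporator receives (1−α)·2720 of feed at 0.726 water and removes 0.562 of that water:
0.562×0.726×(1−α)×2720 = 960.53
(1−α) = 960.53/1109.8 = 0.8655;  α = 0.1345.
Bypass flow = 0.1345×2720 = 365.83 tonne/day.

365.8 tonne/day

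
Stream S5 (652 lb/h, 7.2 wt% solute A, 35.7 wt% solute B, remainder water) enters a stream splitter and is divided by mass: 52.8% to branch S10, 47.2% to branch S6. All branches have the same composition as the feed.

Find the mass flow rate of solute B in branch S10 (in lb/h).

Branch S10 total = 0.528×652 = 344.26 lb/h.
solute B in S10 = 0.357×344.26 = 122.9 lb/h.

122.9 lb/h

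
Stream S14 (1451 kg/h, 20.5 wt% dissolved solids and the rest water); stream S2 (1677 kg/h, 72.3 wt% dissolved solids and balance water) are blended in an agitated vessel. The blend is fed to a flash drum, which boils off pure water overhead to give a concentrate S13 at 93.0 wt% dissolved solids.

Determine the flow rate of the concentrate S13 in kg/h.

1624 kg/h

dissolved solids entering = 1451×0.205 + 1677×0.723 = 1509.9 kg/h.
All dissolved solids reports to S13, so S13 = 1509.9/0.930 = 1623.6 kg/h.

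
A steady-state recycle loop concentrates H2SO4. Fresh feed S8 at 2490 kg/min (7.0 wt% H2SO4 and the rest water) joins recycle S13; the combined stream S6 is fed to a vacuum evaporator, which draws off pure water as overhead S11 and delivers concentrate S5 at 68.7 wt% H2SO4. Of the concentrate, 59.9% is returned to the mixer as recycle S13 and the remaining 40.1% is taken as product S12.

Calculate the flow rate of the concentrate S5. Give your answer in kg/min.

Overall H2SO4 balance (none leaves overhead): H2SO4 in fresh feed = H2SO4 in product, i.e. 2490×0.070 = (1−0.599)·S5·0.687.
S5 = 174.3/(0.687×0.401) = 632.7 kg/min.

632.7 kg/min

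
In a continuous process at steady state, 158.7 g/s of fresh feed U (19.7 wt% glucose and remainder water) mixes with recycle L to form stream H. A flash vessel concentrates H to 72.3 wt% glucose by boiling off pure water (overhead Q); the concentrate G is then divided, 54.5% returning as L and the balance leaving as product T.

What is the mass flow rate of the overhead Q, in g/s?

115.5 g/s

Overall glucose balance (none leaves overhead): glucose in fresh feed = glucose in product, i.e. 158.7×0.197 = (1−0.545)·G·0.723.
G = 31.264/(0.723×0.455) = 95.037 g/s.
Recycle L = 0.545×95.037 = 51.795 g/s.
Combined feed H = 158.7 + 51.795 = 210.5 g/s.
Overhead Q = H − G = 210.5 − 95.037 = 115.46 g/s.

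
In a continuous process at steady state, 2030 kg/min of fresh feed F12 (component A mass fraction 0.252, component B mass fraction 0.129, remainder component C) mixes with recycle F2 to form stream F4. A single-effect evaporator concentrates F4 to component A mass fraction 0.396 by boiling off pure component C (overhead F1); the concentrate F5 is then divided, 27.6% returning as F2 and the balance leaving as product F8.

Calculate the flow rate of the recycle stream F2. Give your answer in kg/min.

492.5 kg/min

Overall component A balance (none leaves overhead): component A in fresh feed = component A in product, i.e. 2030×0.252 = (1−0.276)·F5·0.396.
F5 = 511.56/(0.396×0.724) = 1784.3 kg/min.
Recycle F2 = 0.276×1784.3 = 492.46 kg/min.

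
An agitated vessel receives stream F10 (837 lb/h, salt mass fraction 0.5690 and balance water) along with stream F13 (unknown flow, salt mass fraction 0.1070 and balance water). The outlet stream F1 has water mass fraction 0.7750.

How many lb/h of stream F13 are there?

2440 lb/h

Let F13 be the unknown flow. Total out = 837 + F13.
water balance: 360.75 + 0.893·F13 = 0.775·(837 + F13)
(0.893 − 0.775)·F13 = 0.775×837 − 360.75 = 287.93
F13 = 287.93 / 0.118 = 2440.1 lb/h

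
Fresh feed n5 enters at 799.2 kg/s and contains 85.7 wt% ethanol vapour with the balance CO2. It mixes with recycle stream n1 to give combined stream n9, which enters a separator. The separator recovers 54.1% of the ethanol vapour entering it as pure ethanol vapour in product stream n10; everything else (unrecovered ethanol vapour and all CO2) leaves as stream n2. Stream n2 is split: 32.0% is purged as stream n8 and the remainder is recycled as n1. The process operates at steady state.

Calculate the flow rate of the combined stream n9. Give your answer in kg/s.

CO2 enters only via n5 and leaves only via the purge: 799.2×0.143 = 0.320×(CO2 in n2), and the separator passes all CO2, so CO2 in n9 = CO2 in n2 = 357.14 kg/s.
ethanol vapour in n9: m_A = 799.2×0.857 + (1−0.320)·(1−0.541)·m_A, so m_A = 684.91/0.6879 = 995.69 kg/s.
n9 = 995.69 + 357.14 = 1352.8 kg/s.

1353 kg/s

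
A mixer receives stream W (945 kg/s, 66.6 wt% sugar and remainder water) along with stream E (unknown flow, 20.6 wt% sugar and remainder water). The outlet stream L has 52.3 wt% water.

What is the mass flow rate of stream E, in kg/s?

Let E be the unknown flow. Total out = 945 + E.
water balance: 315.63 + 0.794·E = 0.523·(945 + E)
(0.794 − 0.523)·E = 0.523×945 − 315.63 = 178.61
E = 178.61 / 0.271 = 659.06 kg/s

659.1 kg/s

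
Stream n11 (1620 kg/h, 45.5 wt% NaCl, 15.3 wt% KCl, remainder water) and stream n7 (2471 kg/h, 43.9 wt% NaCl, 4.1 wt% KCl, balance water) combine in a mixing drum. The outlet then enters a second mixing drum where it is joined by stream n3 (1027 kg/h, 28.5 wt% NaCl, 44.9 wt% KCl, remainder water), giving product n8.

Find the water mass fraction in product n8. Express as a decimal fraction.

Overall, product flow = 5118 kg/h.
water in = 1620×0.392 + 2471×0.520 + 1027×0.266 = 2193.1 kg/h.
water fraction in n8 = 0.4285.

0.4285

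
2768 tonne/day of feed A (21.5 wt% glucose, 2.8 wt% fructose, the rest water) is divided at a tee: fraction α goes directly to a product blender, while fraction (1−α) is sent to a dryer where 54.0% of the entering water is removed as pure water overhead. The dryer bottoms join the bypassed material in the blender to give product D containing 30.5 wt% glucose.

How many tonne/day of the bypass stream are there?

All 2768×0.215 = 595.12 tonne/day of glucose reaches D, so D = 595.12/0.305 = 1951.2 tonne/day and vapour = 816.79 tonne/day.
The evaporator receives (1−α)·2768 of feed at 0.757 water and removes 0.540 of that water:
0.540×0.757×(1−α)×2768 = 816.79
(1−α) = 816.79/1131.5 = 0.7219;  α = 0.2781.
Bypass flow = 0.2781×2768 = 769.89 tonne/day.

769.9 tonne/day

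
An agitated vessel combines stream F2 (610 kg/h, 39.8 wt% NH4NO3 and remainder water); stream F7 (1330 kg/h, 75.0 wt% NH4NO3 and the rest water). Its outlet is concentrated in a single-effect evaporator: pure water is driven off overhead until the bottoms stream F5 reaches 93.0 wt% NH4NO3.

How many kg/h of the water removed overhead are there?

606.4 kg/h

NH4NO3 entering = 610×0.398 + 1330×0.750 = 1240.3 kg/h.
All NH4NO3 reports to F5, so F5 = 1240.3/0.930 = 1333.6 kg/h.
Total feed = 1940 kg/h; overhead = 1940 − 1333.6 = 606.37 kg/h.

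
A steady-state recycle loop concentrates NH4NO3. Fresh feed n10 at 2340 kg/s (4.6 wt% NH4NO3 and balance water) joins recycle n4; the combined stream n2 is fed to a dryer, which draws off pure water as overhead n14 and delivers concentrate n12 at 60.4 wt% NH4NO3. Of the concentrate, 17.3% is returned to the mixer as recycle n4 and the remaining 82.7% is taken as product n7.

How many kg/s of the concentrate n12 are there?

215.5 kg/s

Overall NH4NO3 balance (none leaves overhead): NH4NO3 in fresh feed = NH4NO3 in product, i.e. 2340×0.046 = (1−0.173)·n12·0.604.
n12 = 107.64/(0.604×0.827) = 215.49 kg/s.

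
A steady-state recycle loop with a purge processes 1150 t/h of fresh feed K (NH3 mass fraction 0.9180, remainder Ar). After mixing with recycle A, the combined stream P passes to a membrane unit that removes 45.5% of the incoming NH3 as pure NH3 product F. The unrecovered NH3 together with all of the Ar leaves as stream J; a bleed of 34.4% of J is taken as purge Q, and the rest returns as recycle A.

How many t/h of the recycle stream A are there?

767.3 t/h

Ar enters only via K and leaves only via the purge: 1150×0.082 = 0.344×(Ar in J), and the membrane unit passes all Ar, so Ar in P = Ar in J = 274.13 t/h.
NH3 in P: m_A = 1150×0.918 + (1−0.344)·(1−0.455)·m_A, so m_A = 1055.7/0.6425 = 1643.2 t/h.
J = (1−0.455)×1643.2 + 274.13 = 1169.7 t/h.
Recycle A = (1−0.344)×1169.7 = 767.29 t/h.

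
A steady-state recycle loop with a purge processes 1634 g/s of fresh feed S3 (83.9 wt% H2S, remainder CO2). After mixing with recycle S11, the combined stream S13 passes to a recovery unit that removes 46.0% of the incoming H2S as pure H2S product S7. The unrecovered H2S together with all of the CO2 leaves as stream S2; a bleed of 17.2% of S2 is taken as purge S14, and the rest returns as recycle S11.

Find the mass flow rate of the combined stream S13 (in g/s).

CO2 enters only via S3 and leaves only via the purge: 1634×0.161 = 0.172×(CO2 in S2), and the recovery unit passes all CO2, so CO2 in S13 = CO2 in S2 = 1529.5 g/s.
H2S in S13: m_A = 1634×0.839 + (1−0.172)·(1−0.460)·m_A, so m_A = 1370.9/0.5529 = 2479.6 g/s.
S13 = 2479.6 + 1529.5 = 4009.1 g/s.

4009 g/s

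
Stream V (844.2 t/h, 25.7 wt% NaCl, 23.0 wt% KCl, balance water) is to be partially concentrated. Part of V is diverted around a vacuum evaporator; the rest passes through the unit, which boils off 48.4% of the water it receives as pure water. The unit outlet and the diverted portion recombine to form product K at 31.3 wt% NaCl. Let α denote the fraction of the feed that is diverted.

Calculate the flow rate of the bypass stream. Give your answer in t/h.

235.9 t/h

All 844.2×0.257 = 216.96 t/h of NaCl reaches K, so K = 216.96/0.313 = 693.16 t/h and vapour = 151.04 t/h.
The evaporator receives (1−α)·844.2 of feed at 0.513 water and removes 0.484 of that water:
0.484×0.513×(1−α)×844.2 = 151.04
(1−α) = 151.04/209.61 = 0.7206;  α = 0.2794.
Bypass flow = 0.2794×844.2 = 235.89 t/h.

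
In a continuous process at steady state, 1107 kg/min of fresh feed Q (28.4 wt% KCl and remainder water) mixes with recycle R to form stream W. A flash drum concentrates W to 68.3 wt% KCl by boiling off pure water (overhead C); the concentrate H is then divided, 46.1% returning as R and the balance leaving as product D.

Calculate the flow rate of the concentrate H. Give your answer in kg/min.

Overall KCl balance (none leaves overhead): KCl in fresh feed = KCl in product, i.e. 1107×0.284 = (1−0.461)·H·0.683.
H = 314.39/(0.683×0.539) = 854 kg/min.

854 kg/min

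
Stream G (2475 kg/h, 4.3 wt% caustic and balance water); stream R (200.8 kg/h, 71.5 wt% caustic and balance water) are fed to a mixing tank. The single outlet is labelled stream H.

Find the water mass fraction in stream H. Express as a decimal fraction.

0.907

Total flow out = 2475 + 200.8 = 2675.8 kg/h.
water in = 2475×0.957 + 200.8×0.285 = 2425.8 kg/h.
water mass fraction in H = 2425.8/2675.8 = 0.907.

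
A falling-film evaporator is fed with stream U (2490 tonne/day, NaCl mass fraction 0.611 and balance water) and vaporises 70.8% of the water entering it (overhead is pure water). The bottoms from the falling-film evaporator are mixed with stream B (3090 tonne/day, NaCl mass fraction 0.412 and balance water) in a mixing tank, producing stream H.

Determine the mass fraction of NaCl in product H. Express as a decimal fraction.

0.571

Vapour removed = 0.708×0.389×2490 = 685.78 tonne/day; concentrate = 1804.2 tonne/day.
NaCl reaching the mixer = 1521.4 (from concentrate) + 3090×0.412 = 2794.5 tonne/day.
Product flow = 1804.2 + 3090 = 4894.2 tonne/day; NaCl fraction = 0.571.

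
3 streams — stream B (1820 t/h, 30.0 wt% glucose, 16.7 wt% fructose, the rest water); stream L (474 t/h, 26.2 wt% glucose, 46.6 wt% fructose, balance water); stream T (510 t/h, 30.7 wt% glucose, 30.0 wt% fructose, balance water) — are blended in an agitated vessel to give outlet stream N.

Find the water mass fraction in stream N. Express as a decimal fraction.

Total flow out = 1820 + 474 + 510 = 2804 t/h.
water in = 1820×0.533 + 474×0.272 + 510×0.393 = 1299.4 t/h.
water mass fraction in N = 1299.4/2804 = 0.4634.

0.4634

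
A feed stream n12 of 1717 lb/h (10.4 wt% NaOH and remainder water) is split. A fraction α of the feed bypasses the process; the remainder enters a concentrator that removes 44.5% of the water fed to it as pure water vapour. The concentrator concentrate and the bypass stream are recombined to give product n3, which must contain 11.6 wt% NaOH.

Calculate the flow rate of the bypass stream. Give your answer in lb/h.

All 1717×0.104 = 178.57 lb/h of NaOH reaches n3, so n3 = 178.57/0.116 = 1539.4 lb/h and vapour = 177.62 lb/h.
The evaporator receives (1−α)·1717 of feed at 0.896 water and removes 0.445 of that water:
0.445×0.896×(1−α)×1717 = 177.62
(1−α) = 177.62/684.6 = 0.2595;  α = 0.7405.
Bypass flow = 0.7405×1717 = 1271.5 lb/h.

1272 lb/h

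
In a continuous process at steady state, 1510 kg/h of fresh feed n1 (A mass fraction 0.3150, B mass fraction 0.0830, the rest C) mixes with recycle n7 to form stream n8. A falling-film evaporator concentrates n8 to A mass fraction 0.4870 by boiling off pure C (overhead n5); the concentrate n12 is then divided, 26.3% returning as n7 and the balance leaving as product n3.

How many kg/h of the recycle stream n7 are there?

348.5 kg/h

Overall A balance (none leaves overhead): A in fresh feed = A in product, i.e. 1510×0.315 = (1−0.263)·n12·0.487.
n12 = 475.65/(0.487×0.737) = 1325.2 kg/h.
Recycle n7 = 0.263×1325.2 = 348.54 kg/h.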